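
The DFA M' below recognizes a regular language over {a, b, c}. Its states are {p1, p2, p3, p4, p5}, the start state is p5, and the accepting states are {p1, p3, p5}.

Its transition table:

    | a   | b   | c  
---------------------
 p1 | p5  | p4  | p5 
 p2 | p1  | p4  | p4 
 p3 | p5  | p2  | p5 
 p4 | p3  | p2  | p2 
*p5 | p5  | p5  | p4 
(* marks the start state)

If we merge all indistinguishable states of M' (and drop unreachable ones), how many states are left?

3

Every state is reachable, so we keep all 5.
Start with accepting vs non-accepting: {p1,p3,p5} | {p2,p4}.
Split {p1,p3,p5} by δ(·,b) → {p1,p3} and {p5}.
No further refinement is possible. Final partition (3 blocks): {p1,p3} | {p2,p4} | {p5}.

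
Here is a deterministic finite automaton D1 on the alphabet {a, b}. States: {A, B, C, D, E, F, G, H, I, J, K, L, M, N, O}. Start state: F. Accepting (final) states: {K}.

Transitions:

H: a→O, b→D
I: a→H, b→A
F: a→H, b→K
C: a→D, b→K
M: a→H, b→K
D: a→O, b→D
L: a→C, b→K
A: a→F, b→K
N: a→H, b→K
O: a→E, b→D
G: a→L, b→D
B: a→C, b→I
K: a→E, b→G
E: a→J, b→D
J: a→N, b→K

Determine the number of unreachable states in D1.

Starting at F and following transitions, the reachable set is {C, D, E, F, G, H, J, K, L, N, O}. That leaves A, B, I, M unreachable — 4 in total.

4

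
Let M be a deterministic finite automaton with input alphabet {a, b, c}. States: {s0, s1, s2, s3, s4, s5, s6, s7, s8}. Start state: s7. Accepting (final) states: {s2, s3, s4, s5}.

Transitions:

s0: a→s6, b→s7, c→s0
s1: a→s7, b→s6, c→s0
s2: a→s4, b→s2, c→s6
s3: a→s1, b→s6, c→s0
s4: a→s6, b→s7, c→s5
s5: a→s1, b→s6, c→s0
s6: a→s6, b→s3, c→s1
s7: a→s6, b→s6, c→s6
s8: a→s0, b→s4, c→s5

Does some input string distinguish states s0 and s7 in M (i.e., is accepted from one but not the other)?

States {s2,s4,s5,s8} cannot be reached from the start state, so discard them.
Initial partition by acceptance: {s3} | {s0,s1,s6,s7}.
On input b, block {s0,s1,s6,s7} splits into {s0,s1,s7} and {s6}.
Refine {s0,s1,s7} on symbol a: members go to different blocks, giving {s0,s7} and {s1}.
Split {s0,s7} by δ(·,b) → {s0} and {s7}.
The partition is now stable with 5 blocks: {s3} | {s0} | {s6} | {s1} | {s7}.
s0 and s7 end up in different blocks, so they are distinguishable. For instance, the string 'bb' is accepted from only s7.

Yes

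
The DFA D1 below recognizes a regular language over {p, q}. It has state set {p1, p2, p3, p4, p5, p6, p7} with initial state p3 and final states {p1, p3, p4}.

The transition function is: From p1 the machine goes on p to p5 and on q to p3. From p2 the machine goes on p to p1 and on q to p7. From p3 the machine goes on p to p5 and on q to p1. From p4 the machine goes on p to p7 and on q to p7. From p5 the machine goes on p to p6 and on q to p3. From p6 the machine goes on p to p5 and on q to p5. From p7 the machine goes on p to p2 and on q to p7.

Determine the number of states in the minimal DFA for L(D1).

States {p2,p4,p7} cannot be reached from the start state, so discard them.
Start with accepting vs non-accepting: {p1,p3} | {p5,p6}.
Split {p5,p6} by δ(·,q) → {p5} and {p6}.
The partition is now stable with 3 blocks: {p1,p3} | {p5} | {p6}.

3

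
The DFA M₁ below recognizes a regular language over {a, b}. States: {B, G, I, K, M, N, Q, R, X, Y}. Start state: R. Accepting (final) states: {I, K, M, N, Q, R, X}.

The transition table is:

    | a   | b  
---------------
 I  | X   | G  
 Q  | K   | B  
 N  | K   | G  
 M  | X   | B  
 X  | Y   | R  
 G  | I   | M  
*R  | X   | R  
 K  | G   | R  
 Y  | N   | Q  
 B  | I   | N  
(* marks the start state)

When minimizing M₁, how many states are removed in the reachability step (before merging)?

Exploring from R, all states are eventually visited, so none are unreachable.

0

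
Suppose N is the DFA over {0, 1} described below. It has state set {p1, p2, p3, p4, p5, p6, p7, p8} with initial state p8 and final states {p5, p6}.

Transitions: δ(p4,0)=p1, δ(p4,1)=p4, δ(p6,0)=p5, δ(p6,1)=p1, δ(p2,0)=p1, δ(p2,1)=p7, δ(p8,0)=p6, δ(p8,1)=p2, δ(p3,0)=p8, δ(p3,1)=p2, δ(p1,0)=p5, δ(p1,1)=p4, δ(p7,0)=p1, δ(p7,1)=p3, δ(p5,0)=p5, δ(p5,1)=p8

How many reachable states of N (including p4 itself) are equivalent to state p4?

4

All states are reachable from the start state.
Start with accepting vs non-accepting: {p5,p6} | {p1,p2,p3,p4,p7,p8}.
Refine {p1,p2,p3,p4,p7,p8} on symbol 0: members go to different blocks, giving {p2,p3,p4,p7} and {p1,p8}.
Stable partition: {p5,p6} | {p2,p3,p4,p7} | {p1,p8} — 3 equivalence classes.
The equivalence class containing p4 is {p2,p3,p4,p7}, of size 4.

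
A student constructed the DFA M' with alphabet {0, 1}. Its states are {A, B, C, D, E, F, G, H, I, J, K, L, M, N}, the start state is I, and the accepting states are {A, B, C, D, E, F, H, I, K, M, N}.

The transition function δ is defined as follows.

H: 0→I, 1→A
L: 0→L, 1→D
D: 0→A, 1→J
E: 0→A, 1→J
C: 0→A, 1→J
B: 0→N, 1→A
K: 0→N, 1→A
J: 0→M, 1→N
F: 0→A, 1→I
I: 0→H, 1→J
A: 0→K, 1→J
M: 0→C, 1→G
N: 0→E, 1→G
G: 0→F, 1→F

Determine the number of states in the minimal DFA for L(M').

States {B,D,L} cannot be reached from the start state, so discard them.
Initial partition by acceptance: {A,C,E,F,H,I,K,M,N} | {G,J}.
Refine {A,C,E,F,H,I,K,M,N} on symbol 1: members go to different blocks, giving {A,C,E,I,M,N} and {F,H,K}.
Refine {A,C,E,I,M,N} on symbol 0: members go to different blocks, giving {C,E,M,N} and {A,I}.
On input 0, block {C,E,M,N} splits into {C,E} and {M,N}.
Refine {G,J} on symbol 0: members go to different blocks, giving {G} and {J}.
Split {F,H,K} by δ(·,0) → {F,H} and {K}.
On input 0, block {A,I} splits into {A} and {I}.
Refine {F,H} on symbol 0: members go to different blocks, giving {F} and {H}.
Stable partition: {C,E} | {G} | {F} | {A} | {M,N} | {J} | {K} | {I} | {H} — 9 equivalence classes.

9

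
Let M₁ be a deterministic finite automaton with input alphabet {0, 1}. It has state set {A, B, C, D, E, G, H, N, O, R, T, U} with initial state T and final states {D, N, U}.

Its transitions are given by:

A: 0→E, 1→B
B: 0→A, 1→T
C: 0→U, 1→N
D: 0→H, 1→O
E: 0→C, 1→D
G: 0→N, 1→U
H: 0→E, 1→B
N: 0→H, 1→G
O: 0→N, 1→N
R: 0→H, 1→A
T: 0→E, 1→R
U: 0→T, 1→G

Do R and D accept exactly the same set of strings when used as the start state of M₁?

No

P0 = {D,N,U} | {A,B,C,E,G,H,O,R,T}.
On input 0, block {A,B,C,E,G,H,O,R,T} splits into {A,B,E,H,R,T} and {C,G,O}.
Split {A,B,E,H,R,T} by δ(·,0) → {A,B,H,R,T} and {E}.
Split {A,B,H,R,T} by δ(·,0) → {A,H,T} and {B,R}.
Stable partition: {D,N,U} | {A,H,T} | {C,G,O} | {E} | {B,R} — 5 equivalence classes.
R and D end up in different blocks, so they are distinguishable. For instance, the string 'ε' is accepted from only D.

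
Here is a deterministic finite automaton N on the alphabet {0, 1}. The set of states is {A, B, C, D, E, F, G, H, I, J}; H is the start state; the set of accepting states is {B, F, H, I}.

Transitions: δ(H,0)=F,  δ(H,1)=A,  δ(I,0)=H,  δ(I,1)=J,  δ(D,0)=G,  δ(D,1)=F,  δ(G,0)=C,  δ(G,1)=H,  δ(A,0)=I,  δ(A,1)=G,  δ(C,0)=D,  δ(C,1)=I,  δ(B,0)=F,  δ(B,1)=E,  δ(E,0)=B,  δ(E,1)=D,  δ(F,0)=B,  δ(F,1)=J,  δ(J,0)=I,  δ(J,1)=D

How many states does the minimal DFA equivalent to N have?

3

Initial partition by acceptance: {B,F,H,I} | {A,C,D,E,G,J}.
Split {A,C,D,E,G,J} by δ(·,0) → {A,E,J} and {C,D,G}.
The partition is now stable with 3 blocks: {B,F,H,I} | {A,E,J} | {C,D,G}.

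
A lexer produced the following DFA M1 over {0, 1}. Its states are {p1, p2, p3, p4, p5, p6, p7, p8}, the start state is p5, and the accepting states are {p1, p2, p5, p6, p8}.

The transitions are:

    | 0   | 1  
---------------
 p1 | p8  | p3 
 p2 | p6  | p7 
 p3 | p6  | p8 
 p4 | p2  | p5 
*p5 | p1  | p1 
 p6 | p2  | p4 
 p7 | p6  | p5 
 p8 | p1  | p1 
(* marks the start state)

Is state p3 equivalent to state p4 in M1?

All states are reachable from the start state.
P0 = {p1,p2,p5,p6,p8} | {p3,p4,p7}.
On input 1, block {p1,p2,p5,p6,p8} splits into {p1,p2,p6} and {p5,p8}.
Split {p1,p2,p6} by δ(·,0) → {p2,p6} and {p1}.
No further refinement is possible. Final partition (4 blocks): {p2,p6} | {p3,p4,p7} | {p5,p8} | {p1}.
p3 and p4 lie in the same block of the stable partition, so they are equivalent — no string distinguishes them.

Yes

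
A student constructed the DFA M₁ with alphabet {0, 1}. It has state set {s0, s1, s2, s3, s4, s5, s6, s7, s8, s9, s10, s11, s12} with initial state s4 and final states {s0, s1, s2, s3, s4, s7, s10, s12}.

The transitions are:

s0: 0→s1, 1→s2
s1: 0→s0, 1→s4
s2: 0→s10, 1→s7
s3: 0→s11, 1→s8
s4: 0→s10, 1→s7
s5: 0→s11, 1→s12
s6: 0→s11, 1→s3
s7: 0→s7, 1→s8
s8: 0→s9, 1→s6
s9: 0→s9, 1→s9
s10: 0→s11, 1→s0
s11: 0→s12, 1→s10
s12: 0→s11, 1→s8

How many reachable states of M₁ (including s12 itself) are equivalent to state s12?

2

Reachable states from the start: {s0,s1,s2,s3,s4,s6,s7,s8,s9,s10,s11,s12}. Unreachable: {s5} — drop them.
P0 = {s0,s1,s2,s3,s4,s7,s10,s12} | {s6,s8,s9,s11}.
Refine {s0,s1,s2,s3,s4,s7,s10,s12} on symbol 0: members go to different blocks, giving {s0,s1,s2,s4,s7} and {s3,s10,s12}.
Split {s0,s1,s2,s4,s7} by δ(·,0) → {s0,s1,s7} and {s2,s4}.
Refine {s0,s1,s7} on symbol 1: members go to different blocks, giving {s0,s1} and {s7}.
Refine {s6,s8,s9,s11} on symbol 0: members go to different blocks, giving {s6,s8,s9} and {s11}.
Refine {s6,s8,s9} on symbol 0: members go to different blocks, giving {s8,s9} and {s6}.
On input 1, block {s8,s9} splits into {s8} and {s9}.
Split {s3,s10,s12} by δ(·,1) → {s3,s12} and {s10}.
No further refinement is possible. Final partition (9 blocks): {s0,s1} | {s8} | {s3,s12} | {s2,s4} | {s7} | {s11} | {s6} | {s9} | {s10}.
State s12 belongs to the block {s3,s12}, which has 2 states.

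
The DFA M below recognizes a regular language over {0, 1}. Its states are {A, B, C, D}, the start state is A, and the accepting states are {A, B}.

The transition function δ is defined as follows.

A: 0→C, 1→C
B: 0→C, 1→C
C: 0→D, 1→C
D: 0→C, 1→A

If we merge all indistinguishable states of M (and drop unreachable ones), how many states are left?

3

Reachable states from the start: {A,C,D}. Unreachable: {B} — drop them.
Start with accepting vs non-accepting: {A} | {C,D}.
Split {C,D} by δ(·,1) → {C} and {D}.
Stable partition: {A} | {C} | {D} — 3 equivalence classes.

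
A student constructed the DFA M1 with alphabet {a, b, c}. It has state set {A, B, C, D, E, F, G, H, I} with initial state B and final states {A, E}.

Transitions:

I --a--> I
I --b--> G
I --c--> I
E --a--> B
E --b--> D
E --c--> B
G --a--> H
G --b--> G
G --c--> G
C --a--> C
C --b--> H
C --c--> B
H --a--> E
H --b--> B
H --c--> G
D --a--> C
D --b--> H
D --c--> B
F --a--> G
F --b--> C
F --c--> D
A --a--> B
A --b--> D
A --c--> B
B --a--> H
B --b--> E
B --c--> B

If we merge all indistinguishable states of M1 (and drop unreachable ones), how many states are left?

5

First remove the unreachable states {A,F,I}; 6 states remain.
Start with accepting vs non-accepting: {E} | {B,C,D,G,H}.
Refine {B,C,D,G,H} on symbol a: members go to different blocks, giving {B,C,D,G} and {H}.
Split {B,C,D,G} by δ(·,a) → {B,G} and {C,D}.
Refine {B,G} on symbol b: members go to different blocks, giving {B} and {G}.
No further refinement is possible. Final partition (5 blocks): {E} | {B} | {H} | {C,D} | {G}.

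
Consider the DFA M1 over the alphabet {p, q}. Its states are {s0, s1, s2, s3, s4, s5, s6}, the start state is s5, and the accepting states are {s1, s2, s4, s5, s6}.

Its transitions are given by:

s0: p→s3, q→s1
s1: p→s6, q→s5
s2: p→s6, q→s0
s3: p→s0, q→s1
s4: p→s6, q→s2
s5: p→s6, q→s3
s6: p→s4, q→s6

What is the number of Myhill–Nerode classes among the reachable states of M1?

4

P0 = {s1,s2,s4,s5,s6} | {s0,s3}.
On input q, block {s1,s2,s4,s5,s6} splits into {s1,s4,s6} and {s2,s5}.
On input q, block {s1,s4,s6} splits into {s1,s4} and {s6}.
The partition is now stable with 4 blocks: {s1,s4} | {s0,s3} | {s2,s5} | {s6}.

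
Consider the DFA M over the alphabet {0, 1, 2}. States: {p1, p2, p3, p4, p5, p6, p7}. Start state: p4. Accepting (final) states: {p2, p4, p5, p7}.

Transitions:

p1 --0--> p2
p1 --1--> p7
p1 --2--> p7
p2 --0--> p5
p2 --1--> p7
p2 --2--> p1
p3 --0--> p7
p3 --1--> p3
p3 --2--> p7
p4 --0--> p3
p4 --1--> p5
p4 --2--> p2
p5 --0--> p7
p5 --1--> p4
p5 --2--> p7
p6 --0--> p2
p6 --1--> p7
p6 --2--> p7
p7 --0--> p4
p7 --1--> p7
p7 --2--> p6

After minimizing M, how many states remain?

6

Initial partition by acceptance: {p2,p4,p5,p7} | {p1,p3,p6}.
Refine {p2,p4,p5,p7} on symbol 0: members go to different blocks, giving {p2,p5,p7} and {p4}.
On input 0, block {p2,p5,p7} splits into {p2,p5} and {p7}.
Split {p2,p5} by δ(·,0) → {p2} and {p5}.
Split {p1,p3,p6} by δ(·,0) → {p1,p6} and {p3}.
Stable partition: {p2} | {p1,p6} | {p4} | {p7} | {p5} | {p3} — 6 equivalence classes.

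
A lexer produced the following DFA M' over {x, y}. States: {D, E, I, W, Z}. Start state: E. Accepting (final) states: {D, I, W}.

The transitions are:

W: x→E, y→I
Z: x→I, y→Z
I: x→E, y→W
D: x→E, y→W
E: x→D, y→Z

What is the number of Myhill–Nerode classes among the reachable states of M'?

2

Start with accepting vs non-accepting: {D,I,W} | {E,Z}.
The partition is now stable with 2 blocks: {D,I,W} | {E,Z}.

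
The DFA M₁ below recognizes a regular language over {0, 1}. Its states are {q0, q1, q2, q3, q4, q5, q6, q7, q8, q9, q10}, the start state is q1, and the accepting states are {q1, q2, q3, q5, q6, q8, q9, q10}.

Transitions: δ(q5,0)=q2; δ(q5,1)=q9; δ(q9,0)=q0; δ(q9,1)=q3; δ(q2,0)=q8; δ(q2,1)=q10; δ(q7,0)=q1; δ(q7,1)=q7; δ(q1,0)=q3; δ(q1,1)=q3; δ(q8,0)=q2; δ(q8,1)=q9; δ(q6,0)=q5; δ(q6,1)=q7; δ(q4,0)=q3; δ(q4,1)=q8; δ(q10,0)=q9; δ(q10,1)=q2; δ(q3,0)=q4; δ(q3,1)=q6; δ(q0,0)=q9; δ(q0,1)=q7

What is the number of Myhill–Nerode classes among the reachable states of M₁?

All states are reachable from the start state.
P0 = {q1,q2,q3,q5,q6,q8,q9,q10} | {q0,q4,q7}.
On input 0, block {q1,q2,q3,q5,q6,q8,q9,q10} splits into {q1,q2,q5,q6,q8,q10} and {q3,q9}.
Refine {q1,q2,q5,q6,q8,q10} on symbol 0: members go to different blocks, giving {q2,q5,q6,q8} and {q1,q10}.
Refine {q2,q5,q6,q8} on symbol 1: members go to different blocks, giving {q5,q8} and {q2} and {q6}.
Refine {q0,q4,q7} on symbol 0: members go to different blocks, giving {q0,q4} and {q7}.
Refine {q0,q4} on symbol 1: members go to different blocks, giving {q0} and {q4}.
Refine {q3,q9} on symbol 0: members go to different blocks, giving {q3} and {q9}.
Split {q1,q10} by δ(·,0) → {q1} and {q10}.
No further refinement is possible. Final partition (10 blocks): {q5,q8} | {q0} | {q3} | {q1} | {q2} | {q6} | {q7} | {q4} | {q9} | {q10}.

10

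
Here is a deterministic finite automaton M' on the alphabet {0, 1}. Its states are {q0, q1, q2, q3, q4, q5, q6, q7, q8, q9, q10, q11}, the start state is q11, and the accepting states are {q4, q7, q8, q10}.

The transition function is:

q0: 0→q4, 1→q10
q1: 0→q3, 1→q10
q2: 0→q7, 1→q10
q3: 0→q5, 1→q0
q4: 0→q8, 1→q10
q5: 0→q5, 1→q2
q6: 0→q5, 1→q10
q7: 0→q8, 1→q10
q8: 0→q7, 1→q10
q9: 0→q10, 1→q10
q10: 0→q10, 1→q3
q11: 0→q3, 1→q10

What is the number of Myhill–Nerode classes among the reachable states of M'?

Reachable states from the start: {q0,q2,q3,q4,q5,q7,q8,q10,q11}. Unreachable: {q1,q6,q9} — drop them.
P0 = {q4,q7,q8,q10} | {q0,q2,q3,q5,q11}.
Refine {q4,q7,q8,q10} on symbol 1: members go to different blocks, giving {q4,q7,q8} and {q10}.
Refine {q0,q2,q3,q5,q11} on symbol 0: members go to different blocks, giving {q3,q5,q11} and {q0,q2}.
Refine {q3,q5,q11} on symbol 1: members go to different blocks, giving {q3,q5} and {q11}.
No further refinement is possible. Final partition (5 blocks): {q4,q7,q8} | {q3,q5} | {q10} | {q0,q2} | {q11}.

5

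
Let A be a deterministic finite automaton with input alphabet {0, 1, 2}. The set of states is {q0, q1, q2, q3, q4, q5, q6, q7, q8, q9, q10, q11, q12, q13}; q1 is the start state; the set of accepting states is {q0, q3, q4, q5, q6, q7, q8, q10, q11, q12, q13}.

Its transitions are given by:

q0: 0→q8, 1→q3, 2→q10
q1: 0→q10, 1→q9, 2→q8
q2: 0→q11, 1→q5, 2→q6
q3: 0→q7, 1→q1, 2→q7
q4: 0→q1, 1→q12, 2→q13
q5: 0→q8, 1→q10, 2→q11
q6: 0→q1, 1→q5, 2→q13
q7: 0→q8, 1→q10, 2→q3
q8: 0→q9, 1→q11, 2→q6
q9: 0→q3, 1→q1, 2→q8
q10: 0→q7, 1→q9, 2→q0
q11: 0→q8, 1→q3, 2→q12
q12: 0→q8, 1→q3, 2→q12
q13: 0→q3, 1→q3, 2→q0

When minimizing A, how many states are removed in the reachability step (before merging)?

No path from q1 leads to q2, q4; the other 12 states are all reachable.

2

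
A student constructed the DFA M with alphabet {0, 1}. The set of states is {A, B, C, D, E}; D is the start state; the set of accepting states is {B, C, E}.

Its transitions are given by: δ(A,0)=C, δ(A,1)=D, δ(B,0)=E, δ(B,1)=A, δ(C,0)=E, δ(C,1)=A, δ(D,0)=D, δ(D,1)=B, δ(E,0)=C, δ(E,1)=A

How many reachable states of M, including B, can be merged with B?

P0 = {B,C,E} | {A,D}.
Refine {A,D} on symbol 0: members go to different blocks, giving {A} and {D}.
Stable partition: {B,C,E} | {A} | {D} — 3 equivalence classes.
The equivalence class containing B is {B,C,E}, of size 3.

3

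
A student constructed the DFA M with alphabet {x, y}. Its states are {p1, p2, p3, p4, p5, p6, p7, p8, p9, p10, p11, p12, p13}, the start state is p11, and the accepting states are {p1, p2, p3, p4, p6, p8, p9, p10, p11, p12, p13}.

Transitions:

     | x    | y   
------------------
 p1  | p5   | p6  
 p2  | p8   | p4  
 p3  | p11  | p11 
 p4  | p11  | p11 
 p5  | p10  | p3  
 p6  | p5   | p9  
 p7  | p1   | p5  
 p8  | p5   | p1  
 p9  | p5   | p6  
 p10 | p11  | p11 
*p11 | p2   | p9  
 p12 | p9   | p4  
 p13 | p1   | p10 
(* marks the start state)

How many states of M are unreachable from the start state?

3

BFS from p11 reaches {p1, p2, p3, p4, p5, p6, p8, p9, p10, p11}; the 3 state(s) p7, p12, p13 are never visited.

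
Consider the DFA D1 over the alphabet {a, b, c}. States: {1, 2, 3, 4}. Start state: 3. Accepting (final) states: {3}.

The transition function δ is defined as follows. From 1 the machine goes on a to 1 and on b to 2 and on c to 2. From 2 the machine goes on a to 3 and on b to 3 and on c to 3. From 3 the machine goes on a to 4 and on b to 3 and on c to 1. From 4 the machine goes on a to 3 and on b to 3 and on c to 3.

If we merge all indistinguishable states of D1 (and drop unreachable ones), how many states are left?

3

Initial partition by acceptance: {3} | {1,2,4}.
On input a, block {1,2,4} splits into {2,4} and {1}.
The partition is now stable with 3 blocks: {3} | {2,4} | {1}.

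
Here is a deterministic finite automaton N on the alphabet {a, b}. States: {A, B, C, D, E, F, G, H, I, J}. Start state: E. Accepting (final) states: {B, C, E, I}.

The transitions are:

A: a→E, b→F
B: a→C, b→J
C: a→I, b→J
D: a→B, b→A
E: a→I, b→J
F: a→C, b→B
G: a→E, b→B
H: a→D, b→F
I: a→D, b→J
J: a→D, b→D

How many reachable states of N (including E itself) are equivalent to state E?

2

States {G,H} cannot be reached from the start state, so discard them.
Initial partition by acceptance: {B,C,E,I} | {A,D,F,J}.
Split {B,C,E,I} by δ(·,a) → {B,C,E} and {I}.
On input a, block {B,C,E} splits into {C,E} and {B}.
On input a, block {A,D,F,J} splits into {A,F} and {D} and {J}.
On input b, block {A,F} splits into {A} and {F}.
The partition is now stable with 7 blocks: {C,E} | {A} | {I} | {B} | {D} | {J} | {F}.
The equivalence class containing E is {C,E}, of size 2.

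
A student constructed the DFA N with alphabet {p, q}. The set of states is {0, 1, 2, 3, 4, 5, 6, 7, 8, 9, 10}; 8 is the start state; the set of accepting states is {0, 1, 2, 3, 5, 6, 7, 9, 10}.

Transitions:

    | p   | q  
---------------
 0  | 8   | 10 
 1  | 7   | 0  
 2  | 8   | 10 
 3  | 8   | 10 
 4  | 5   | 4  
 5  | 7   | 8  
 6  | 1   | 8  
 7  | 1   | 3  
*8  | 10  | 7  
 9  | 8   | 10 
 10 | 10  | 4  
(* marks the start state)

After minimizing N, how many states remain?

6

First remove the unreachable states {2,6,9}; 8 states remain.
Start with accepting vs non-accepting: {0,1,3,5,7,10} | {4,8}.
Split {0,1,3,5,7,10} by δ(·,p) → {1,5,7,10} and {0,3}.
Refine {1,5,7,10} on symbol q: members go to different blocks, giving {1,7} and {5,10}.
On input q, block {4,8} splits into {4} and {8}.
Refine {5,10} on symbol p: members go to different blocks, giving {5} and {10}.
The partition is now stable with 6 blocks: {1,7} | {4} | {0,3} | {5} | {8} | {10}.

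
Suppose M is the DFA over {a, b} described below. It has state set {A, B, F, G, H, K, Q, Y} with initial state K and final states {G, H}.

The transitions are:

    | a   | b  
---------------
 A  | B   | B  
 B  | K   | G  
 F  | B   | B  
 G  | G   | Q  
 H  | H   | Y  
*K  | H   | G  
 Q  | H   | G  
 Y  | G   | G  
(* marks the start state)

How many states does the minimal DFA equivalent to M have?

2

States {A,B,F} cannot be reached from the start state, so discard them.
Start with accepting vs non-accepting: {G,H} | {K,Q,Y}.
No further refinement is possible. Final partition (2 blocks): {G,H} | {K,Q,Y}.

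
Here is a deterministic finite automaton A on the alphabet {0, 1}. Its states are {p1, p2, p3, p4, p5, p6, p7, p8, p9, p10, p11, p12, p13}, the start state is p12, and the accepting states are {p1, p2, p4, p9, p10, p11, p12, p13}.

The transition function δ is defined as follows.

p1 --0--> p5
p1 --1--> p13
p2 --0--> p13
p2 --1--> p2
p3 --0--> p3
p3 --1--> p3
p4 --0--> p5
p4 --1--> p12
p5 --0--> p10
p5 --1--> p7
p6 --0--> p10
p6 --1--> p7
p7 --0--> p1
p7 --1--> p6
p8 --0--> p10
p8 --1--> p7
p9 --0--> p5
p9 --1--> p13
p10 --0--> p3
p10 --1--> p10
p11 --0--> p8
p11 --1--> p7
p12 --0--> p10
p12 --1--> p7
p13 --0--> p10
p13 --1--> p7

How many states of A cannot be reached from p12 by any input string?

5

BFS from p12 reaches {p1, p3, p5, p6, p7, p10, p12, p13}; the 5 state(s) p2, p4, p8, p9, p11 are never visited.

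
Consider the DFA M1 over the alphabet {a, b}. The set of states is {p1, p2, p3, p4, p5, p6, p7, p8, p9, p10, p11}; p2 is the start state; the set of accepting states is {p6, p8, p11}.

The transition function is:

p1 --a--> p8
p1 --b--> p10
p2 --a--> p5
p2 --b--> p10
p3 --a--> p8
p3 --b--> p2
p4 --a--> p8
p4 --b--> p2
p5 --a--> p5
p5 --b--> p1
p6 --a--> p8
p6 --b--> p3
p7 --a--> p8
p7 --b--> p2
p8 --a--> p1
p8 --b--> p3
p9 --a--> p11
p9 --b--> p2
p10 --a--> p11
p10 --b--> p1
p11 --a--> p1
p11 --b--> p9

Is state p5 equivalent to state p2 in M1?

Yes

First remove the unreachable states {p4,p6,p7}; 8 states remain.
Start with accepting vs non-accepting: {p8,p11} | {p1,p2,p3,p5,p9,p10}.
On input a, block {p1,p2,p3,p5,p9,p10} splits into {p1,p3,p9,p10} and {p2,p5}.
Refine {p1,p3,p9,p10} on symbol b: members go to different blocks, giving {p1,p10} and {p3,p9}.
The partition is now stable with 4 blocks: {p8,p11} | {p1,p10} | {p2,p5} | {p3,p9}.
p5 and p2 lie in the same block of the stable partition, so they are equivalent — no string distinguishes them.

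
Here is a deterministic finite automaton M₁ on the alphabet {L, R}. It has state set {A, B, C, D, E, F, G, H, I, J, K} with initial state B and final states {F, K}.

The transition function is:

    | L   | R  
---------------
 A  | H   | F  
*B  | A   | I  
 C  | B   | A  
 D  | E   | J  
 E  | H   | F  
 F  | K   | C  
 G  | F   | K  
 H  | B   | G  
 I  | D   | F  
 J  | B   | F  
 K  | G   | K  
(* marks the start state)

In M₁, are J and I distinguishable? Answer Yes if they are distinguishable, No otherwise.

Initial partition by acceptance: {F,K} | {A,B,C,D,E,G,H,I,J}.
Split {F,K} by δ(·,L) → {F} and {K}.
Refine {A,B,C,D,E,G,H,I,J} on symbol L: members go to different blocks, giving {A,B,C,D,E,H,I,J} and {G}.
Refine {A,B,C,D,E,H,I,J} on symbol R: members go to different blocks, giving {A,E,I,J} and {B,C,D} and {H}.
Refine {A,E,I,J} on symbol L: members go to different blocks, giving {A,E} and {I,J}.
Refine {B,C,D} on symbol L: members go to different blocks, giving {B,D} and {C}.
The partition is now stable with 8 blocks: {F} | {A,E} | {K} | {G} | {B,D} | {H} | {I,J} | {C}.
J and I lie in the same block of the stable partition, so they are equivalent — no string distinguishes them.

No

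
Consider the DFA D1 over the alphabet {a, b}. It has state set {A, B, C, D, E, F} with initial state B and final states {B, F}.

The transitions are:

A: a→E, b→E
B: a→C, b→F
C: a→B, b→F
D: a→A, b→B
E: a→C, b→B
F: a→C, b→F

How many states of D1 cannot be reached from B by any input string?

BFS from B reaches {B, C, F}; the 3 state(s) A, D, E are never visited.

3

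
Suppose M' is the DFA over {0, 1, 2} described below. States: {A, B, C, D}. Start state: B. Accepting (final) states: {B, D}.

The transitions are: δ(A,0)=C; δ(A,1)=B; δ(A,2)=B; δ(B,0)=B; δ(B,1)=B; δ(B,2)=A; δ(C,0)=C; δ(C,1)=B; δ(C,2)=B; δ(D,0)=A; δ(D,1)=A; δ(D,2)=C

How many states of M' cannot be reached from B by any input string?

1

BFS from B reaches {A, B, C}; the 1 state(s) D are never visited.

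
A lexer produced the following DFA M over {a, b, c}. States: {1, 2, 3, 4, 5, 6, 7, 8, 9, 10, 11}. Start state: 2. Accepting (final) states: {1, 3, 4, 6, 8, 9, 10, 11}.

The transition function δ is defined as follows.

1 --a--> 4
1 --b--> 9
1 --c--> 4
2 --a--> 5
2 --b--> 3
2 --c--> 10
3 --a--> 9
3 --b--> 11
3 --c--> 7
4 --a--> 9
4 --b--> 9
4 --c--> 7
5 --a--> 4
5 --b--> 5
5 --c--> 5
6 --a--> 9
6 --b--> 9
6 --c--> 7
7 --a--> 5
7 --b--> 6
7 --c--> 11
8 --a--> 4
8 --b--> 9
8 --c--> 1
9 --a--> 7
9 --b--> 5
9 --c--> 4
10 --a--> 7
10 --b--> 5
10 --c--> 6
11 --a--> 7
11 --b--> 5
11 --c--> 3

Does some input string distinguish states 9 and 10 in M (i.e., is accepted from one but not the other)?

No

States {1,8} cannot be reached from the start state, so discard them.
Start with accepting vs non-accepting: {3,4,6,9,10,11} | {2,5,7}.
On input a, block {3,4,6,9,10,11} splits into {3,4,6} and {9,10,11}.
On input a, block {2,5,7} splits into {2,7} and {5}.
The partition is now stable with 4 blocks: {3,4,6} | {2,7} | {9,10,11} | {5}.
9 and 10 lie in the same block of the stable partition, so they are equivalent — no string distinguishes them.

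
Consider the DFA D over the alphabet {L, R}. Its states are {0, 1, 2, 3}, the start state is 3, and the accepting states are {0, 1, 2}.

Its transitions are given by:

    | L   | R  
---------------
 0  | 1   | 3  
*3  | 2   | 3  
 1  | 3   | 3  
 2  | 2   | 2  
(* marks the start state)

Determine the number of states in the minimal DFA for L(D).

2

First remove the unreachable states {0,1}; 2 states remain.
Initial partition by acceptance: {2} | {3}.
No further refinement is possible. Final partition (2 blocks): {2} | {3}.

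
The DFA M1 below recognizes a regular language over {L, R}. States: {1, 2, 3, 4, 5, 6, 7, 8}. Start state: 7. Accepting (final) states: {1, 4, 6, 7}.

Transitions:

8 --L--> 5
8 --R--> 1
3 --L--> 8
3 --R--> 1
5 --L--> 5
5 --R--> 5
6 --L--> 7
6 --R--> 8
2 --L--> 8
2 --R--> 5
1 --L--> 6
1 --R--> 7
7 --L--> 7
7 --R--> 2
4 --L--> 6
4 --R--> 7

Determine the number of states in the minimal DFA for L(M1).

6

Reachable states from the start: {1,2,5,6,7,8}. Unreachable: {3,4} — drop them.
Initial partition by acceptance: {1,6,7} | {2,5,8}.
On input R, block {1,6,7} splits into {6,7} and {1}.
Refine {2,5,8} on symbol R: members go to different blocks, giving {2,5} and {8}.
Refine {6,7} on symbol R: members go to different blocks, giving {6} and {7}.
Split {2,5} by δ(·,L) → {2} and {5}.
The partition is now stable with 6 blocks: {6} | {2} | {1} | {8} | {7} | {5}.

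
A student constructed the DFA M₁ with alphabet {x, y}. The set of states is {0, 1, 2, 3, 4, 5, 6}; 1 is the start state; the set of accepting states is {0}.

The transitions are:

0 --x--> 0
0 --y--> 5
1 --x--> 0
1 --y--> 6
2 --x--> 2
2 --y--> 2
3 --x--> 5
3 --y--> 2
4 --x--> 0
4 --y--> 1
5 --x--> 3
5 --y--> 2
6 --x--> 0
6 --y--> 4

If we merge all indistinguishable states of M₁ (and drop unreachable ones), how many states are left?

3

P0 = {0} | {1,2,3,4,5,6}.
Refine {1,2,3,4,5,6} on symbol x: members go to different blocks, giving {1,4,6} and {2,3,5}.
The partition is now stable with 3 blocks: {0} | {1,4,6} | {2,3,5}.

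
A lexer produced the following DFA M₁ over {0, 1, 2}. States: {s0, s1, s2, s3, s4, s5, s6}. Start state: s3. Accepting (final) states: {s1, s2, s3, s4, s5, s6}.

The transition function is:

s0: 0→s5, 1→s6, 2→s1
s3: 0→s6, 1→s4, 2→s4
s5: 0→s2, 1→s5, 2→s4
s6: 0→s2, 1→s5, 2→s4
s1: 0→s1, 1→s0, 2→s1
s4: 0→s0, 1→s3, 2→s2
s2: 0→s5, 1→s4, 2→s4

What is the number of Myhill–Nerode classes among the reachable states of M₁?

5

Every state is reachable, so we keep all 7.
Start with accepting vs non-accepting: {s1,s2,s3,s4,s5,s6} | {s0}.
Refine {s1,s2,s3,s4,s5,s6} on symbol 0: members go to different blocks, giving {s1,s2,s3,s5,s6} and {s4}.
Split {s1,s2,s3,s5,s6} by δ(·,1) → {s2,s3} and {s5,s6} and {s1}.
No further refinement is possible. Final partition (5 blocks): {s2,s3} | {s0} | {s4} | {s5,s6} | {s1}.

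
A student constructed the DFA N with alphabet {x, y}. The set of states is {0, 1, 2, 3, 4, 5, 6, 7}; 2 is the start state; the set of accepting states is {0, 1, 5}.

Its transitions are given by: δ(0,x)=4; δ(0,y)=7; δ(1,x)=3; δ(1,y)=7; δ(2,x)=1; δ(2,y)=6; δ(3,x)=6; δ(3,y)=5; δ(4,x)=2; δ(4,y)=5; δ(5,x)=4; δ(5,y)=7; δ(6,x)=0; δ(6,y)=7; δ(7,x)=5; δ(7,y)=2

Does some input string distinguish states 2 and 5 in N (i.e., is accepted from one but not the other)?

All states are reachable from the start state.
P0 = {0,1,5} | {2,3,4,6,7}.
On input x, block {2,3,4,6,7} splits into {2,6,7} and {3,4}.
No further refinement is possible. Final partition (3 blocks): {0,1,5} | {2,6,7} | {3,4}.
2 and 5 end up in different blocks, so they are distinguishable. For instance, the string 'ε' is accepted from only 5.

Yes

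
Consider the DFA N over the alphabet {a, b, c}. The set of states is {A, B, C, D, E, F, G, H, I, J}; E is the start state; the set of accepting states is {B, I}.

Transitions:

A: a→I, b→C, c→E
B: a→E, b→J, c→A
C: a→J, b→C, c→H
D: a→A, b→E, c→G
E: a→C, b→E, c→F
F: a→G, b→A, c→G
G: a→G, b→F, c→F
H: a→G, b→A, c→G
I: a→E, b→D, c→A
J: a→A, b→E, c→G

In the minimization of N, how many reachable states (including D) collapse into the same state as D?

First remove the unreachable states {B}; 9 states remain.
Start with accepting vs non-accepting: {I} | {A,C,D,E,F,G,H,J}.
On input a, block {A,C,D,E,F,G,H,J} splits into {C,D,E,F,G,H,J} and {A}.
Split {C,D,E,F,G,H,J} by δ(·,a) → {C,E,F,G,H} and {D,J}.
On input a, block {C,E,F,G,H} splits into {E,F,G,H} and {C}.
On input a, block {E,F,G,H} splits into {F,G,H} and {E}.
On input b, block {F,G,H} splits into {F,H} and {G}.
The partition is now stable with 7 blocks: {I} | {F,H} | {A} | {D,J} | {C} | {E} | {G}.
The equivalence class containing D is {D,J}, of size 2.

2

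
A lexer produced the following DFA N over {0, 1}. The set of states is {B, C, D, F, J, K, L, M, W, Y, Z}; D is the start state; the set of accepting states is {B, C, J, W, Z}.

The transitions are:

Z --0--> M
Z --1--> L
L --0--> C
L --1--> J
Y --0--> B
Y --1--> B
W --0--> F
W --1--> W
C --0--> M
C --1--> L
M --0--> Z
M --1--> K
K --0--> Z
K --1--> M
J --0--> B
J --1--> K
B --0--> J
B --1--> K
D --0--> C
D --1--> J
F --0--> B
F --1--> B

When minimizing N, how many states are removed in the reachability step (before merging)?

BFS from D reaches {B, C, D, J, K, L, M, Z}; the 3 state(s) F, W, Y are never visited.

3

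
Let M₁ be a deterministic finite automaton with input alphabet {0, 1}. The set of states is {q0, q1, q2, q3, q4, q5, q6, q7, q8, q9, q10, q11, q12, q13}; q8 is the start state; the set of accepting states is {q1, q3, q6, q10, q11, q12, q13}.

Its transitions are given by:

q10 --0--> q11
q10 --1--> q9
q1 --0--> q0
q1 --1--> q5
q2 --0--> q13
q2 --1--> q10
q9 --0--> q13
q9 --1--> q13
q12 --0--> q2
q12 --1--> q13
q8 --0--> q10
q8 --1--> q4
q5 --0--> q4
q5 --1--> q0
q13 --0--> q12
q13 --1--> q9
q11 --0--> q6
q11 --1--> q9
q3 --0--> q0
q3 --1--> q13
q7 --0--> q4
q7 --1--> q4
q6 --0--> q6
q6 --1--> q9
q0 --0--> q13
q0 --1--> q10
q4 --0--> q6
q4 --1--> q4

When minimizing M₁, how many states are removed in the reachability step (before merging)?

5

BFS from q8 reaches {q2, q4, q6, q8, q9, q10, q11, q12, q13}; the 5 state(s) q0, q1, q3, q5, q7 are never visited.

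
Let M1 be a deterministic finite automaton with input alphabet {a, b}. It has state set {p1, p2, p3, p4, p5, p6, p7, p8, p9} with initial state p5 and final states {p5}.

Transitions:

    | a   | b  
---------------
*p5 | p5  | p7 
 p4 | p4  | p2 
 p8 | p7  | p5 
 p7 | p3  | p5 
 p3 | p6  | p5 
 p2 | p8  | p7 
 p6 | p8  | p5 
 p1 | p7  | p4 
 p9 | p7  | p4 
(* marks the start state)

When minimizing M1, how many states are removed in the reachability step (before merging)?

4

Starting at p5 and following transitions, the reachable set is {p3, p5, p6, p7, p8}. That leaves p1, p2, p4, p9 unreachable — 4 in total.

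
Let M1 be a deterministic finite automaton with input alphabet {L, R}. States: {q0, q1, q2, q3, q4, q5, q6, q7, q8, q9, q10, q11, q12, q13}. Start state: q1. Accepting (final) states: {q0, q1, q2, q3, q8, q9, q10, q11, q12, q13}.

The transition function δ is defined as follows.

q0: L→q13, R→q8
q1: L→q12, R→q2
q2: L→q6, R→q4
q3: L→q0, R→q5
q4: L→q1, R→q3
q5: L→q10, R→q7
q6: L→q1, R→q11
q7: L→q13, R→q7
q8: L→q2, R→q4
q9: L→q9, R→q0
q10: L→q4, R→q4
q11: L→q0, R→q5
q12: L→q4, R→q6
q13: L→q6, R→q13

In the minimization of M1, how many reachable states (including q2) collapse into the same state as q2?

States {q9} cannot be reached from the start state, so discard them.
P0 = {q0,q1,q2,q3,q8,q10,q11,q12,q13} | {q4,q5,q6,q7}.
On input L, block {q0,q1,q2,q3,q8,q10,q11,q12,q13} splits into {q0,q1,q3,q8,q11} and {q2,q10,q12,q13}.
On input L, block {q0,q1,q3,q8,q11} splits into {q0,q1,q8} and {q3,q11}.
Split {q0,q1,q8} by δ(·,R) → {q0} and {q1} and {q8}.
Split {q4,q5,q6,q7} by δ(·,L) → {q4,q6} and {q5,q7}.
Split {q2,q10,q12,q13} by δ(·,R) → {q2,q10,q12} and {q13}.
On input L, block {q5,q7} splits into {q5} and {q7}.
The partition is now stable with 9 blocks: {q0} | {q4,q6} | {q2,q10,q12} | {q3,q11} | {q1} | {q8} | {q5} | {q13} | {q7}.
State q2 belongs to the block {q2,q10,q12}, which has 3 states.

3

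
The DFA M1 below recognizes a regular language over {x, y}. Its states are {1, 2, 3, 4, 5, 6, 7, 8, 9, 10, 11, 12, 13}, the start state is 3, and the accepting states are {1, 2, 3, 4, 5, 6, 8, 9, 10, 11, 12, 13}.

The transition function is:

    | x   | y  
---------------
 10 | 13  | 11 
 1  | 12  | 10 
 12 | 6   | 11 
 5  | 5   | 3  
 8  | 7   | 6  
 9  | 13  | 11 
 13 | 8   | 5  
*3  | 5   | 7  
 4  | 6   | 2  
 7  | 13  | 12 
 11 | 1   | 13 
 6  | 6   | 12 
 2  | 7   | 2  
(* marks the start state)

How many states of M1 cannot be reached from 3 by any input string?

No path from 3 leads to 2, 4, 9; the other 10 states are all reachable.

3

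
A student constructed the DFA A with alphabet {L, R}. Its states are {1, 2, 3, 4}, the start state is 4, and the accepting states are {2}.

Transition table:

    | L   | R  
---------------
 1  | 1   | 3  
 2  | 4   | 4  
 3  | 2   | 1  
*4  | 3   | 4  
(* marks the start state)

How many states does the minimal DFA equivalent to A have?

4

All states are reachable from the start state.
P0 = {2} | {1,3,4}.
On input L, block {1,3,4} splits into {1,4} and {3}.
On input L, block {1,4} splits into {1} and {4}.
No further refinement is possible. Final partition (4 blocks): {2} | {1} | {3} | {4}.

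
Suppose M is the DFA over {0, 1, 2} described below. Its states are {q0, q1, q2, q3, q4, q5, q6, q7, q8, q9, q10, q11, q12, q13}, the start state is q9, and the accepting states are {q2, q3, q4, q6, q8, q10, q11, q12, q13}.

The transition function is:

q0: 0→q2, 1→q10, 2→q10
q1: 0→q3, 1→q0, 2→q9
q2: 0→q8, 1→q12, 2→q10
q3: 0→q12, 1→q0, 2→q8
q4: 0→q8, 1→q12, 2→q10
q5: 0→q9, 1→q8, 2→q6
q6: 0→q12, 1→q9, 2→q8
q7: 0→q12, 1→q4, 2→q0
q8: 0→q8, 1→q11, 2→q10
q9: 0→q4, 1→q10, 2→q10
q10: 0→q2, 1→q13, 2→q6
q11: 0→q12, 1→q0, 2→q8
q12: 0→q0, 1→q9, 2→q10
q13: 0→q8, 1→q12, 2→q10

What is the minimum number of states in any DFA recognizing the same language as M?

Reachable states from the start: {q0,q2,q4,q6,q8,q9,q10,q11,q12,q13}. Unreachable: {q1,q3,q5,q7} — drop them.
Start with accepting vs non-accepting: {q2,q4,q6,q8,q10,q11,q12,q13} | {q0,q9}.
Split {q2,q4,q6,q8,q10,q11,q12,q13} by δ(·,0) → {q2,q4,q6,q8,q10,q11,q13} and {q12}.
On input 0, block {q2,q4,q6,q8,q10,q11,q13} splits into {q2,q4,q8,q10,q13} and {q6,q11}.
On input 1, block {q2,q4,q8,q10,q13} splits into {q2,q4,q13} and {q8} and {q10}.
The partition is now stable with 6 blocks: {q2,q4,q13} | {q0,q9} | {q12} | {q6,q11} | {q8} | {q10}.

6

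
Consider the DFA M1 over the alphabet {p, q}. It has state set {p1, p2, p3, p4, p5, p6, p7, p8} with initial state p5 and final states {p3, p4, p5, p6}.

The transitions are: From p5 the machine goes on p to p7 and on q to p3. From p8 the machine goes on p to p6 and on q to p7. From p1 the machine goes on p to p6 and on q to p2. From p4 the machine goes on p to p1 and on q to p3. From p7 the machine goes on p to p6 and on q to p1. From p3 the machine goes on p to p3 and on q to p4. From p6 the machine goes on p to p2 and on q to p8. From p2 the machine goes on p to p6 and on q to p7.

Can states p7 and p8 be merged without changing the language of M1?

Yes

All states are reachable from the start state.
Start with accepting vs non-accepting: {p3,p4,p5,p6} | {p1,p2,p7,p8}.
Refine {p3,p4,p5,p6} on symbol p: members go to different blocks, giving {p4,p5,p6} and {p3}.
Refine {p4,p5,p6} on symbol q: members go to different blocks, giving {p4,p5} and {p6}.
No further refinement is possible. Final partition (4 blocks): {p4,p5} | {p1,p2,p7,p8} | {p3} | {p6}.
p7 and p8 lie in the same block of the stable partition, so they are equivalent — no string distinguishes them.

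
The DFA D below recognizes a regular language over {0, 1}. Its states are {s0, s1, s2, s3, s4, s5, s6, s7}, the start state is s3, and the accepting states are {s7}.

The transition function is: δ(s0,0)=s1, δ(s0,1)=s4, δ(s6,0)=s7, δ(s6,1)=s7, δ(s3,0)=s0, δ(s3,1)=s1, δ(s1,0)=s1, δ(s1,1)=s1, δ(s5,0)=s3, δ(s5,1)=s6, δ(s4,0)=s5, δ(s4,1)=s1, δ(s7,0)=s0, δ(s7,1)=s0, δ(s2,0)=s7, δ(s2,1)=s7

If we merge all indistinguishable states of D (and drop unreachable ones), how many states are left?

7

First remove the unreachable states {s2}; 7 states remain.
Start with accepting vs non-accepting: {s7} | {s0,s1,s3,s4,s5,s6}.
On input 0, block {s0,s1,s3,s4,s5,s6} splits into {s0,s1,s3,s4,s5} and {s6}.
On input 1, block {s0,s1,s3,s4,s5} splits into {s0,s1,s3,s4} and {s5}.
Refine {s0,s1,s3,s4} on symbol 0: members go to different blocks, giving {s0,s1,s3} and {s4}.
Refine {s0,s1,s3} on symbol 1: members go to different blocks, giving {s1,s3} and {s0}.
Refine {s1,s3} on symbol 0: members go to different blocks, giving {s1} and {s3}.
Stable partition: {s7} | {s1} | {s6} | {s5} | {s4} | {s0} | {s3} — 7 equivalence classes.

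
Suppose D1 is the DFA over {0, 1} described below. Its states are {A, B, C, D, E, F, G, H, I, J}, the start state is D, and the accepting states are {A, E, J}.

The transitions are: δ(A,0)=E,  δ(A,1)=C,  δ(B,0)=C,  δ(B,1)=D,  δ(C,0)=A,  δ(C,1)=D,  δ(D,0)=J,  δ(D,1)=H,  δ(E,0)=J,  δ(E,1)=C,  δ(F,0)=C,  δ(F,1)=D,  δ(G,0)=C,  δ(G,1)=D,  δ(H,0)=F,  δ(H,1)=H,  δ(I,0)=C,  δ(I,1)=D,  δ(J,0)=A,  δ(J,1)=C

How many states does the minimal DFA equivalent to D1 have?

Reachable states from the start: {A,C,D,E,F,H,J}. Unreachable: {B,G,I} — drop them.
Start with accepting vs non-accepting: {A,E,J} | {C,D,F,H}.
Split {C,D,F,H} by δ(·,0) → {C,D} and {F,H}.
On input 1, block {C,D} splits into {C} and {D}.
Split {F,H} by δ(·,0) → {F} and {H}.
The partition is now stable with 5 blocks: {A,E,J} | {C} | {F} | {D} | {H}.

5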